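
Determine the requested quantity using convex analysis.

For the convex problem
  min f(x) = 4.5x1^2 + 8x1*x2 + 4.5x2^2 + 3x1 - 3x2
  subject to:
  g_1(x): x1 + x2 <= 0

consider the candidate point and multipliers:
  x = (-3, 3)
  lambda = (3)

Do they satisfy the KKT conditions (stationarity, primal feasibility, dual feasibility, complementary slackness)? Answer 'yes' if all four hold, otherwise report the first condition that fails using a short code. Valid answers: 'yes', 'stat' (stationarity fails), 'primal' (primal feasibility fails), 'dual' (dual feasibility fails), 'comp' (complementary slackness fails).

Gradient of f: grad f(x) = Q x + c = (0, 0)
Constraint values g_i(x) = a_i^T x - b_i:
  g_1((-3, 3)) = 0
Stationarity residual: grad f(x) + sum_i lambda_i a_i = (3, 3)
  -> stationarity FAILS
Primal feasibility (all g_i <= 0): OK
Dual feasibility (all lambda_i >= 0): OK
Complementary slackness (lambda_i * g_i(x) = 0 for all i): OK

Verdict: the first failing condition is stationarity -> stat.

stat


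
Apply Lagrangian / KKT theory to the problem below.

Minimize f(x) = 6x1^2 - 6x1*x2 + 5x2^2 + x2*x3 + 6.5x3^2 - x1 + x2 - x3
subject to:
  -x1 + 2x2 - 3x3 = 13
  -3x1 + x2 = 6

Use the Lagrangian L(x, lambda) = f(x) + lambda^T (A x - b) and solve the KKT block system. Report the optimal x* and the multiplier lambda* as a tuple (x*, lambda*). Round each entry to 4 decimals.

Form the Lagrangian:
  L(x, lambda) = (1/2) x^T Q x + c^T x + lambda^T (A x - b)
Stationarity (grad_x L = 0): Q x + c + A^T lambda = 0.
Primal feasibility: A x = b.

This gives the KKT block system:
  [ Q   A^T ] [ x     ]   [-c ]
  [ A    0  ] [ lambda ] = [ b ]

Solving the linear system:
  x*      = (-1.3033, 2.0902, -2.5055)
  lambda* = (-10.4936, -6.2289)
  f(x*)   = 89.8444

x* = (-1.3033, 2.0902, -2.5055), lambda* = (-10.4936, -6.2289)


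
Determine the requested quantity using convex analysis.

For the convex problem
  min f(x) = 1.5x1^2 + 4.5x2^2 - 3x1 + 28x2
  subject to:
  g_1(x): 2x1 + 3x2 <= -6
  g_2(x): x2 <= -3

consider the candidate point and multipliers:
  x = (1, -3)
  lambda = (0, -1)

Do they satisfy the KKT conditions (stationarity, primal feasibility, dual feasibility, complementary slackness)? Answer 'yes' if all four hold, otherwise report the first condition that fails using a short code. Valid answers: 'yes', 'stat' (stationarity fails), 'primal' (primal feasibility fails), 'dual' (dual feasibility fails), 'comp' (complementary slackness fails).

Gradient of f: grad f(x) = Q x + c = (0, 1)
Constraint values g_i(x) = a_i^T x - b_i:
  g_1((1, -3)) = -1
  g_2((1, -3)) = 0
Stationarity residual: grad f(x) + sum_i lambda_i a_i = (0, 0)
  -> stationarity OK
Primal feasibility (all g_i <= 0): OK
Dual feasibility (all lambda_i >= 0): FAILS
Complementary slackness (lambda_i * g_i(x) = 0 for all i): OK

Verdict: the first failing condition is dual_feasibility -> dual.

dual


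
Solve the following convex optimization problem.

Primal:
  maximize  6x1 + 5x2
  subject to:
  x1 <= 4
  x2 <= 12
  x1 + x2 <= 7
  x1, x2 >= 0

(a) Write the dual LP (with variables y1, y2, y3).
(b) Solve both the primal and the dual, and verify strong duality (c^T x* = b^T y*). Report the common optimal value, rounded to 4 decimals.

The standard primal-dual pair for 'max c^T x s.t. A x <= b, x >= 0' is:
  Dual:  min b^T y  s.t.  A^T y >= c,  y >= 0.

So the dual LP is:
  minimize  4y1 + 12y2 + 7y3
  subject to:
    y1 + y3 >= 6
    y2 + y3 >= 5
    y1, y2, y3 >= 0

Solving the primal: x* = (4, 3).
  primal value c^T x* = 39.
Solving the dual: y* = (1, 0, 5).
  dual value b^T y* = 39.
Strong duality: c^T x* = b^T y*. Confirmed.

39


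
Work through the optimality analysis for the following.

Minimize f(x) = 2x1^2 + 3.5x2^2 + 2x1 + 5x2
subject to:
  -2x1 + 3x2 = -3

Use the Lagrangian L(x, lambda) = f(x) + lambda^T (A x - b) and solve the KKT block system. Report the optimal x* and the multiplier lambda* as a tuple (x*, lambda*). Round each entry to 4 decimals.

Form the Lagrangian:
  L(x, lambda) = (1/2) x^T Q x + c^T x + lambda^T (A x - b)
Stationarity (grad_x L = 0): Q x + c + A^T lambda = 0.
Primal feasibility: A x = b.

This gives the KKT block system:
  [ Q   A^T ] [ x     ]   [-c ]
  [ A    0  ] [ lambda ] = [ b ]

Solving the linear system:
  x*      = (-0.0937, -1.0625)
  lambda* = (0.8125)
  f(x*)   = -1.5312

x* = (-0.0937, -1.0625), lambda* = (0.8125)


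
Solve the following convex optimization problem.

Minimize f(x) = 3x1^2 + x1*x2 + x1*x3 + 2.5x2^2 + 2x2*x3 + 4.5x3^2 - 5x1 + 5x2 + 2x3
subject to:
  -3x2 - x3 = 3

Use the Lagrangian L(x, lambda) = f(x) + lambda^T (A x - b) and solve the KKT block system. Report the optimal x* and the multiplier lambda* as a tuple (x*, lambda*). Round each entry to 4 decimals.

Form the Lagrangian:
  L(x, lambda) = (1/2) x^T Q x + c^T x + lambda^T (A x - b)
Stationarity (grad_x L = 0): Q x + c + A^T lambda = 0.
Primal feasibility: A x = b.

This gives the KKT block system:
  [ Q   A^T ] [ x     ]   [-c ]
  [ A    0  ] [ lambda ] = [ b ]

Solving the linear system:
  x*      = (1.0091, -0.9727, -0.0818)
  lambda* = (0.3273)
  f(x*)   = -5.5273

x* = (1.0091, -0.9727, -0.0818), lambda* = (0.3273)


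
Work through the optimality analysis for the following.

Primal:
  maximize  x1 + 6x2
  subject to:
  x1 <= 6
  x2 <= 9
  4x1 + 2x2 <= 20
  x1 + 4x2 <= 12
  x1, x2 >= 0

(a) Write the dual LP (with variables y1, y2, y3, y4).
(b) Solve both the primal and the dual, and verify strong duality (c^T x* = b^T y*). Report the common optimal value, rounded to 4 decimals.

The standard primal-dual pair for 'max c^T x s.t. A x <= b, x >= 0' is:
  Dual:  min b^T y  s.t.  A^T y >= c,  y >= 0.

So the dual LP is:
  minimize  6y1 + 9y2 + 20y3 + 12y4
  subject to:
    y1 + 4y3 + y4 >= 1
    y2 + 2y3 + 4y4 >= 6
    y1, y2, y3, y4 >= 0

Solving the primal: x* = (0, 3).
  primal value c^T x* = 18.
Solving the dual: y* = (0, 0, 0, 1.5).
  dual value b^T y* = 18.
Strong duality: c^T x* = b^T y*. Confirmed.

18


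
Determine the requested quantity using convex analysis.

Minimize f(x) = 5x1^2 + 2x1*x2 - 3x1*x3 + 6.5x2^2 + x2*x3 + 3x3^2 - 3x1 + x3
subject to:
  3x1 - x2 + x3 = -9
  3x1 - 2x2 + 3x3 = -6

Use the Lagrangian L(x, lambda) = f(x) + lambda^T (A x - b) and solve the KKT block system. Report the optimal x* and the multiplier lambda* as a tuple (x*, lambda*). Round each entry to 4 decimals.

Form the Lagrangian:
  L(x, lambda) = (1/2) x^T Q x + c^T x + lambda^T (A x - b)
Stationarity (grad_x L = 0): Q x + c + A^T lambda = 0.
Primal feasibility: A x = b.

This gives the KKT block system:
  [ Q   A^T ] [ x     ]   [-c ]
  [ A    0  ] [ lambda ] = [ b ]

Solving the linear system:
  x*      = (-3.4756, 0.1463, 1.5732)
  lambda* = (31.5976, -17.5366)
  f(x*)   = 95.5793

x* = (-3.4756, 0.1463, 1.5732), lambda* = (31.5976, -17.5366)


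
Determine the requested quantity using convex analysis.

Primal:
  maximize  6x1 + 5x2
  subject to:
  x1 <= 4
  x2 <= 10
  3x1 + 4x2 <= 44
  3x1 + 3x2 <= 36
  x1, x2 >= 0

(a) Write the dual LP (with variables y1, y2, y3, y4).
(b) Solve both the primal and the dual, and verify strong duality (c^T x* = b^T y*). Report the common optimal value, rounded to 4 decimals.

The standard primal-dual pair for 'max c^T x s.t. A x <= b, x >= 0' is:
  Dual:  min b^T y  s.t.  A^T y >= c,  y >= 0.

So the dual LP is:
  minimize  4y1 + 10y2 + 44y3 + 36y4
  subject to:
    y1 + 3y3 + 3y4 >= 6
    y2 + 4y3 + 3y4 >= 5
    y1, y2, y3, y4 >= 0

Solving the primal: x* = (4, 8).
  primal value c^T x* = 64.
Solving the dual: y* = (1, 0, 0, 1.6667).
  dual value b^T y* = 64.
Strong duality: c^T x* = b^T y*. Confirmed.

64


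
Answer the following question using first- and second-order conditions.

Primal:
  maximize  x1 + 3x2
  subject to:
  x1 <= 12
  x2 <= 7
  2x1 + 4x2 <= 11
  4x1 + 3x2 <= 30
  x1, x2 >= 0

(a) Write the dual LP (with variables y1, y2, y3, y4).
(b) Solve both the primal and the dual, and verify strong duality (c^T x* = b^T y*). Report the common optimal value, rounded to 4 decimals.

The standard primal-dual pair for 'max c^T x s.t. A x <= b, x >= 0' is:
  Dual:  min b^T y  s.t.  A^T y >= c,  y >= 0.

So the dual LP is:
  minimize  12y1 + 7y2 + 11y3 + 30y4
  subject to:
    y1 + 2y3 + 4y4 >= 1
    y2 + 4y3 + 3y4 >= 3
    y1, y2, y3, y4 >= 0

Solving the primal: x* = (0, 2.75).
  primal value c^T x* = 8.25.
Solving the dual: y* = (0, 0, 0.75, 0).
  dual value b^T y* = 8.25.
Strong duality: c^T x* = b^T y*. Confirmed.

8.25


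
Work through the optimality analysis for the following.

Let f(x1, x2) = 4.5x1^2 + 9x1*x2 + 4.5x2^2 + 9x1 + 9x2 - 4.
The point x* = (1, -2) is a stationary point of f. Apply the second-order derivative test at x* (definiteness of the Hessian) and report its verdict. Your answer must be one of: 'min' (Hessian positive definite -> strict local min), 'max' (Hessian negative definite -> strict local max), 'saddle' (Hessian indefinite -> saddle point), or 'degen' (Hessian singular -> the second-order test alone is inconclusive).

Compute the Hessian H = grad^2 f:
  H = [[9, 9], [9, 9]]
Verify stationarity: grad f(x*) = H x* + g = (0, 0).
Eigenvalues of H: 0, 18.
H has a zero eigenvalue (singular; positive semidefinite but not definite), so H is neither positive definite, negative definite, nor indefinite. The second-order test alone is inconclusive -> degen.
(Indeed, f is constant along the null direction of H through x*, so x* is not a strict local extremum.)

degen


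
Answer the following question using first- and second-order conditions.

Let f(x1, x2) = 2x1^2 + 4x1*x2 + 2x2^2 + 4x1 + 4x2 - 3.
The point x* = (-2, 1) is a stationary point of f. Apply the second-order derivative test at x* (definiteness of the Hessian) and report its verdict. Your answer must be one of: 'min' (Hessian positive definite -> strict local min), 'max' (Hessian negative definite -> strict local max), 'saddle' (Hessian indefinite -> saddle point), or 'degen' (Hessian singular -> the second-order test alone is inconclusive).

Compute the Hessian H = grad^2 f:
  H = [[4, 4], [4, 4]]
Verify stationarity: grad f(x*) = H x* + g = (0, 0).
Eigenvalues of H: 0, 8.
H has a zero eigenvalue (singular; positive semidefinite but not definite), so H is neither positive definite, negative definite, nor indefinite. The second-order test alone is inconclusive -> degen.
(Indeed, f is constant along the null direction of H through x*, so x* is not a strict local extremum.)

degen


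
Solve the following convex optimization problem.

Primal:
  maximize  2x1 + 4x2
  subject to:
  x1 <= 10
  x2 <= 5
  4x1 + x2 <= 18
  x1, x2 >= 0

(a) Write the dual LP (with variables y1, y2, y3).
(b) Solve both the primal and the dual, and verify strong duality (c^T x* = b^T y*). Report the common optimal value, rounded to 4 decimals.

The standard primal-dual pair for 'max c^T x s.t. A x <= b, x >= 0' is:
  Dual:  min b^T y  s.t.  A^T y >= c,  y >= 0.

So the dual LP is:
  minimize  10y1 + 5y2 + 18y3
  subject to:
    y1 + 4y3 >= 2
    y2 + y3 >= 4
    y1, y2, y3 >= 0

Solving the primal: x* = (3.25, 5).
  primal value c^T x* = 26.5.
Solving the dual: y* = (0, 3.5, 0.5).
  dual value b^T y* = 26.5.
Strong duality: c^T x* = b^T y*. Confirmed.

26.5


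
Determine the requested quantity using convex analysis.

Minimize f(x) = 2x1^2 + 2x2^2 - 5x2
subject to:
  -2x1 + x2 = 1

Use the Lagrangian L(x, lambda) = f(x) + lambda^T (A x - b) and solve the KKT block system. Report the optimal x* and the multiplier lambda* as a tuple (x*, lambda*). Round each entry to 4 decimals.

Form the Lagrangian:
  L(x, lambda) = (1/2) x^T Q x + c^T x + lambda^T (A x - b)
Stationarity (grad_x L = 0): Q x + c + A^T lambda = 0.
Primal feasibility: A x = b.

This gives the KKT block system:
  [ Q   A^T ] [ x     ]   [-c ]
  [ A    0  ] [ lambda ] = [ b ]

Solving the linear system:
  x*      = (0.1, 1.2)
  lambda* = (0.2)
  f(x*)   = -3.1

x* = (0.1, 1.2), lambda* = (0.2)


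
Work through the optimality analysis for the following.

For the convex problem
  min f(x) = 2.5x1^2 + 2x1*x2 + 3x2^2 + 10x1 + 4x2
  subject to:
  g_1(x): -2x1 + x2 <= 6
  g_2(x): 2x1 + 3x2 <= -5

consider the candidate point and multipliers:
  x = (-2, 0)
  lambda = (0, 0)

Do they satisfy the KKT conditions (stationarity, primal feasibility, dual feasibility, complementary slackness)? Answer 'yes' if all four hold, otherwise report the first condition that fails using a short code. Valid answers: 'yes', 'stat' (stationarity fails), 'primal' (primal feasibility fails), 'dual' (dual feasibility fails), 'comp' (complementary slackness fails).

Gradient of f: grad f(x) = Q x + c = (0, 0)
Constraint values g_i(x) = a_i^T x - b_i:
  g_1((-2, 0)) = -2
  g_2((-2, 0)) = 1
Stationarity residual: grad f(x) + sum_i lambda_i a_i = (0, 0)
  -> stationarity OK
Primal feasibility (all g_i <= 0): FAILS
Dual feasibility (all lambda_i >= 0): OK
Complementary slackness (lambda_i * g_i(x) = 0 for all i): OK

Verdict: the first failing condition is primal_feasibility -> primal.

primal


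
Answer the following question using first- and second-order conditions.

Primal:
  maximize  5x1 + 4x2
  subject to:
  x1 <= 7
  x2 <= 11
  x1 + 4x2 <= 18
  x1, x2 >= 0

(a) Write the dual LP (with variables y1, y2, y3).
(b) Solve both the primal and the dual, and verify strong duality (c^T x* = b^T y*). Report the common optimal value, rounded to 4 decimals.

The standard primal-dual pair for 'max c^T x s.t. A x <= b, x >= 0' is:
  Dual:  min b^T y  s.t.  A^T y >= c,  y >= 0.

So the dual LP is:
  minimize  7y1 + 11y2 + 18y3
  subject to:
    y1 + y3 >= 5
    y2 + 4y3 >= 4
    y1, y2, y3 >= 0

Solving the primal: x* = (7, 2.75).
  primal value c^T x* = 46.
Solving the dual: y* = (4, 0, 1).
  dual value b^T y* = 46.
Strong duality: c^T x* = b^T y*. Confirmed.

46


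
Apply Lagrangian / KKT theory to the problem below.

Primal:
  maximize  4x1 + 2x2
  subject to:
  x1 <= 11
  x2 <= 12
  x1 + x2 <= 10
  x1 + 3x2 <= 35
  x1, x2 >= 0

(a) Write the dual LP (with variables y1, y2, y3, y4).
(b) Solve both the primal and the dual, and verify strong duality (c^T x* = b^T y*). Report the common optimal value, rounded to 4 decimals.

The standard primal-dual pair for 'max c^T x s.t. A x <= b, x >= 0' is:
  Dual:  min b^T y  s.t.  A^T y >= c,  y >= 0.

So the dual LP is:
  minimize  11y1 + 12y2 + 10y3 + 35y4
  subject to:
    y1 + y3 + y4 >= 4
    y2 + y3 + 3y4 >= 2
    y1, y2, y3, y4 >= 0

Solving the primal: x* = (10, 0).
  primal value c^T x* = 40.
Solving the dual: y* = (0, 0, 4, 0).
  dual value b^T y* = 40.
Strong duality: c^T x* = b^T y*. Confirmed.

40


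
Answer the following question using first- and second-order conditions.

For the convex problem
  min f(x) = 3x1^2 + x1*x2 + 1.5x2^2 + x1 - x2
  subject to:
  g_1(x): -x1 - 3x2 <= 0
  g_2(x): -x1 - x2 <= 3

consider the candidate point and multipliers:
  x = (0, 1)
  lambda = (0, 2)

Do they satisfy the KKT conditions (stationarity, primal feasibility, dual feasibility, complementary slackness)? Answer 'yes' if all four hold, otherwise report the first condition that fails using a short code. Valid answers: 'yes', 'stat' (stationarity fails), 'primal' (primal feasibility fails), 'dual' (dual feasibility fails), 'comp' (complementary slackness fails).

Gradient of f: grad f(x) = Q x + c = (2, 2)
Constraint values g_i(x) = a_i^T x - b_i:
  g_1((0, 1)) = -3
  g_2((0, 1)) = -4
Stationarity residual: grad f(x) + sum_i lambda_i a_i = (0, 0)
  -> stationarity OK
Primal feasibility (all g_i <= 0): OK
Dual feasibility (all lambda_i >= 0): OK
Complementary slackness (lambda_i * g_i(x) = 0 for all i): FAILS

Verdict: the first failing condition is complementary_slackness -> comp.

comp


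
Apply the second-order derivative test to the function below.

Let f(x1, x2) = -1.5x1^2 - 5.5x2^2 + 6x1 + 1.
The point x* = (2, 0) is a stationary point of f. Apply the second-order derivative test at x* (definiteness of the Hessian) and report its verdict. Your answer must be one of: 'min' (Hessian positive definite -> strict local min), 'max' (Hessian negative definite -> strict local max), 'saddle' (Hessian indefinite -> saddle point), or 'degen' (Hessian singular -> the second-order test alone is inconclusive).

Compute the Hessian H = grad^2 f:
  H = [[-3, 0], [0, -11]]
Verify stationarity: grad f(x*) = H x* + g = (0, 0).
Eigenvalues of H: -11, -3.
Both eigenvalues < 0, so H is negative definite -> x* is a strict local max.

max


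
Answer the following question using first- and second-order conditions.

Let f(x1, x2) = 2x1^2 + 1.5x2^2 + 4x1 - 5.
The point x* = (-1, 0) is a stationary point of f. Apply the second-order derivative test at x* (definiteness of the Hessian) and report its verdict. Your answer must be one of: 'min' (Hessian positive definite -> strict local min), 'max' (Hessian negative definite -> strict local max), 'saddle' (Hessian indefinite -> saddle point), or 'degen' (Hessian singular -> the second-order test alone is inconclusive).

Compute the Hessian H = grad^2 f:
  H = [[4, 0], [0, 3]]
Verify stationarity: grad f(x*) = H x* + g = (0, 0).
Eigenvalues of H: 3, 4.
Both eigenvalues > 0, so H is positive definite -> x* is a strict local min.

min


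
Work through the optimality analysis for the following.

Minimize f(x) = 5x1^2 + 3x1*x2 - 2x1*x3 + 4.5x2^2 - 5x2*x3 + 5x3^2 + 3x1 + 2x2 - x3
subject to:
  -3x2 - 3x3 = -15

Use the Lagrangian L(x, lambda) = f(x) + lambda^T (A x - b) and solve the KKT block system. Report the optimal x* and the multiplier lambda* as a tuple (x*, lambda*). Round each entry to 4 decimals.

Form the Lagrangian:
  L(x, lambda) = (1/2) x^T Q x + c^T x + lambda^T (A x - b)
Stationarity (grad_x L = 0): Q x + c + A^T lambda = 0.
Primal feasibility: A x = b.

This gives the KKT block system:
  [ Q   A^T ] [ x     ]   [-c ]
  [ A    0  ] [ lambda ] = [ b ]

Solving the linear system:
  x*      = (-0.5925, 2.5849, 2.4151)
  lambda* = (3.8038)
  f(x*)   = 29.017

x* = (-0.5925, 2.5849, 2.4151), lambda* = (3.8038)


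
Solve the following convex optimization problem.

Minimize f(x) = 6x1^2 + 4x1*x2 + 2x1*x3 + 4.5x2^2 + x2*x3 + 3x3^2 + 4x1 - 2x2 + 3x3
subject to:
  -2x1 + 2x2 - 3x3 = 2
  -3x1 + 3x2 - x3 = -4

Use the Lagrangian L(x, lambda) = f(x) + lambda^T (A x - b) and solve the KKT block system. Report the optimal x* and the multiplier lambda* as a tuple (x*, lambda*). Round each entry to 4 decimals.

Form the Lagrangian:
  L(x, lambda) = (1/2) x^T Q x + c^T x + lambda^T (A x - b)
Stationarity (grad_x L = 0): Q x + c + A^T lambda = 0.
Primal feasibility: A x = b.

This gives the KKT block system:
  [ Q   A^T ] [ x     ]   [-c ]
  [ A    0  ] [ lambda ] = [ b ]

Solving the linear system:
  x*      = (1.0345, -0.9655, -2)
  lambda* = (-4.6059, 5.9212)
  f(x*)   = 16.4828

x* = (1.0345, -0.9655, -2), lambda* = (-4.6059, 5.9212)


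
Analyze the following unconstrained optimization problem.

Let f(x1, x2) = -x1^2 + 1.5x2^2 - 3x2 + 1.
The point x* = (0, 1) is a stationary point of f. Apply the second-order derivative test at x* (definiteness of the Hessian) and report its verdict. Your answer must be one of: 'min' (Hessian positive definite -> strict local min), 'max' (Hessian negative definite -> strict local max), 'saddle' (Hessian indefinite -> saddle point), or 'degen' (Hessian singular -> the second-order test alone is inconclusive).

Compute the Hessian H = grad^2 f:
  H = [[-2, 0], [0, 3]]
Verify stationarity: grad f(x*) = H x* + g = (0, 0).
Eigenvalues of H: -2, 3.
Eigenvalues have mixed signs, so H is indefinite -> x* is a saddle point.

saddle


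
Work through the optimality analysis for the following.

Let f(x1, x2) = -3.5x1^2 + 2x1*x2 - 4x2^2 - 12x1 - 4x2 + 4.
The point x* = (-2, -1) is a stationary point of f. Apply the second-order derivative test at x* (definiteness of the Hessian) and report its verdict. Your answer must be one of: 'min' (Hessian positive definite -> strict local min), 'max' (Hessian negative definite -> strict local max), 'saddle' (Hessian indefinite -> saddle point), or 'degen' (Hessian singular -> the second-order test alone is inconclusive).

Compute the Hessian H = grad^2 f:
  H = [[-7, 2], [2, -8]]
Verify stationarity: grad f(x*) = H x* + g = (0, 0).
Eigenvalues of H: -9.5616, -5.4384.
Both eigenvalues < 0, so H is negative definite -> x* is a strict local max.

max


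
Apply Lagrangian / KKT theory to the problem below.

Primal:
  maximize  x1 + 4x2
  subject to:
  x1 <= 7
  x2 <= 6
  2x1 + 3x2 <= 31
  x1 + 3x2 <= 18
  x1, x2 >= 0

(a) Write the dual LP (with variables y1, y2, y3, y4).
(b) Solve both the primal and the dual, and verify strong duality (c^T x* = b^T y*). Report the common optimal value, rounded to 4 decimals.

The standard primal-dual pair for 'max c^T x s.t. A x <= b, x >= 0' is:
  Dual:  min b^T y  s.t.  A^T y >= c,  y >= 0.

So the dual LP is:
  minimize  7y1 + 6y2 + 31y3 + 18y4
  subject to:
    y1 + 2y3 + y4 >= 1
    y2 + 3y3 + 3y4 >= 4
    y1, y2, y3, y4 >= 0

Solving the primal: x* = (0, 6).
  primal value c^T x* = 24.
Solving the dual: y* = (0, 1, 0, 1).
  dual value b^T y* = 24.
Strong duality: c^T x* = b^T y*. Confirmed.

24


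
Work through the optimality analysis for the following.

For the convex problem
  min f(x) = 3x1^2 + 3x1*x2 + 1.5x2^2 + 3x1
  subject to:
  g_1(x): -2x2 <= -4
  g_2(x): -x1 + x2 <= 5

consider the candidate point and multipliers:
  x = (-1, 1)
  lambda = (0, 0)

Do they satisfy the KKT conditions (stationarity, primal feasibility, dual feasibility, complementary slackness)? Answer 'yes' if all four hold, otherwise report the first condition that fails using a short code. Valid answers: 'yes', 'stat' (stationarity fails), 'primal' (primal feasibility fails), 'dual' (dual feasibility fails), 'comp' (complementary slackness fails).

Gradient of f: grad f(x) = Q x + c = (0, 0)
Constraint values g_i(x) = a_i^T x - b_i:
  g_1((-1, 1)) = 2
  g_2((-1, 1)) = -3
Stationarity residual: grad f(x) + sum_i lambda_i a_i = (0, 0)
  -> stationarity OK
Primal feasibility (all g_i <= 0): FAILS
Dual feasibility (all lambda_i >= 0): OK
Complementary slackness (lambda_i * g_i(x) = 0 for all i): OK

Verdict: the first failing condition is primal_feasibility -> primal.

primal


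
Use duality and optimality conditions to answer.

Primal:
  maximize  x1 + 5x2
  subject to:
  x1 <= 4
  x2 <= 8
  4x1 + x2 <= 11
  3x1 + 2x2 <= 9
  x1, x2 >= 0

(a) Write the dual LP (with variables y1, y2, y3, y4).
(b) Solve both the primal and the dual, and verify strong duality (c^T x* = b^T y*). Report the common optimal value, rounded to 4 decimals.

The standard primal-dual pair for 'max c^T x s.t. A x <= b, x >= 0' is:
  Dual:  min b^T y  s.t.  A^T y >= c,  y >= 0.

So the dual LP is:
  minimize  4y1 + 8y2 + 11y3 + 9y4
  subject to:
    y1 + 4y3 + 3y4 >= 1
    y2 + y3 + 2y4 >= 5
    y1, y2, y3, y4 >= 0

Solving the primal: x* = (0, 4.5).
  primal value c^T x* = 22.5.
Solving the dual: y* = (0, 0, 0, 2.5).
  dual value b^T y* = 22.5.
Strong duality: c^T x* = b^T y*. Confirmed.

22.5


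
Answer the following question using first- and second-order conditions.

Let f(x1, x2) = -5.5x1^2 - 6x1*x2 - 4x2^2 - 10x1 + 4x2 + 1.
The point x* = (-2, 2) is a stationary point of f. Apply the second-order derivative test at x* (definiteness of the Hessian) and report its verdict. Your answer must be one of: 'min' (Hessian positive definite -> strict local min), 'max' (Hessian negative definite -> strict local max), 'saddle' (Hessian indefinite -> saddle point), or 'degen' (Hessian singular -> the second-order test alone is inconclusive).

Compute the Hessian H = grad^2 f:
  H = [[-11, -6], [-6, -8]]
Verify stationarity: grad f(x*) = H x* + g = (0, 0).
Eigenvalues of H: -15.6847, -3.3153.
Both eigenvalues < 0, so H is negative definite -> x* is a strict local max.

max


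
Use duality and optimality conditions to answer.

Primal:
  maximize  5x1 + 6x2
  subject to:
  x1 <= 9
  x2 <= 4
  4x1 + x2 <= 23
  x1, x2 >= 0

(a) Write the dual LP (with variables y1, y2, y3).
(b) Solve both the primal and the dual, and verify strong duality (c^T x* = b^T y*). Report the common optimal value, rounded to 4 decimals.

The standard primal-dual pair for 'max c^T x s.t. A x <= b, x >= 0' is:
  Dual:  min b^T y  s.t.  A^T y >= c,  y >= 0.

So the dual LP is:
  minimize  9y1 + 4y2 + 23y3
  subject to:
    y1 + 4y3 >= 5
    y2 + y3 >= 6
    y1, y2, y3 >= 0

Solving the primal: x* = (4.75, 4).
  primal value c^T x* = 47.75.
Solving the dual: y* = (0, 4.75, 1.25).
  dual value b^T y* = 47.75.
Strong duality: c^T x* = b^T y*. Confirmed.

47.75


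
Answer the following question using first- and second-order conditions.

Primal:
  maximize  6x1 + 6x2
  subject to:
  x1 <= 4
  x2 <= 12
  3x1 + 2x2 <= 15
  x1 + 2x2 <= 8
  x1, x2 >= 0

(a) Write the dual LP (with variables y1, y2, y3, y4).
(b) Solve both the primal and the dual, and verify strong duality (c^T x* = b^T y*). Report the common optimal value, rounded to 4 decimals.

The standard primal-dual pair for 'max c^T x s.t. A x <= b, x >= 0' is:
  Dual:  min b^T y  s.t.  A^T y >= c,  y >= 0.

So the dual LP is:
  minimize  4y1 + 12y2 + 15y3 + 8y4
  subject to:
    y1 + 3y3 + y4 >= 6
    y2 + 2y3 + 2y4 >= 6
    y1, y2, y3, y4 >= 0

Solving the primal: x* = (3.5, 2.25).
  primal value c^T x* = 34.5.
Solving the dual: y* = (0, 0, 1.5, 1.5).
  dual value b^T y* = 34.5.
Strong duality: c^T x* = b^T y*. Confirmed.

34.5


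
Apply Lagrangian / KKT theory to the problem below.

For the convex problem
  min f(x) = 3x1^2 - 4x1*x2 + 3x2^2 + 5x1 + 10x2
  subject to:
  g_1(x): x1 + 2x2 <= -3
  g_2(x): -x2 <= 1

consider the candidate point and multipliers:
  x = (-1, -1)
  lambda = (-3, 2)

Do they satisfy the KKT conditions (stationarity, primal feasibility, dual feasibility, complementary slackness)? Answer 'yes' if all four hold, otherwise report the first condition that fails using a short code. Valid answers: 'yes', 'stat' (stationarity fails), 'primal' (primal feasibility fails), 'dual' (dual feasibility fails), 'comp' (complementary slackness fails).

Gradient of f: grad f(x) = Q x + c = (3, 8)
Constraint values g_i(x) = a_i^T x - b_i:
  g_1((-1, -1)) = 0
  g_2((-1, -1)) = 0
Stationarity residual: grad f(x) + sum_i lambda_i a_i = (0, 0)
  -> stationarity OK
Primal feasibility (all g_i <= 0): OK
Dual feasibility (all lambda_i >= 0): FAILS
Complementary slackness (lambda_i * g_i(x) = 0 for all i): OK

Verdict: the first failing condition is dual_feasibility -> dual.

dual


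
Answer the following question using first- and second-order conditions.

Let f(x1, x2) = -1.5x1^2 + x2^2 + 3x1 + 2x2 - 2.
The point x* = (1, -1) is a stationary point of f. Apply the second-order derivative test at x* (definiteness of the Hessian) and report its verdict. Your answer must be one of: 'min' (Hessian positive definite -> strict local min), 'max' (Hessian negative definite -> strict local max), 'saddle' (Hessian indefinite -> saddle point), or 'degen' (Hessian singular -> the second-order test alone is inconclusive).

Compute the Hessian H = grad^2 f:
  H = [[-3, 0], [0, 2]]
Verify stationarity: grad f(x*) = H x* + g = (0, 0).
Eigenvalues of H: -3, 2.
Eigenvalues have mixed signs, so H is indefinite -> x* is a saddle point.

saddle


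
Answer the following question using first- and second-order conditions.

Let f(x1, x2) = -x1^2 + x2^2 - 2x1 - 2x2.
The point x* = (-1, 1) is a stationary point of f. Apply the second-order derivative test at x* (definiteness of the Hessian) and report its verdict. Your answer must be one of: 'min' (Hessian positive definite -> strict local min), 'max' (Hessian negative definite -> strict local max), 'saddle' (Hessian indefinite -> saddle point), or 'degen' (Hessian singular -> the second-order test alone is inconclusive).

Compute the Hessian H = grad^2 f:
  H = [[-2, 0], [0, 2]]
Verify stationarity: grad f(x*) = H x* + g = (0, 0).
Eigenvalues of H: -2, 2.
Eigenvalues have mixed signs, so H is indefinite -> x* is a saddle point.

saddle


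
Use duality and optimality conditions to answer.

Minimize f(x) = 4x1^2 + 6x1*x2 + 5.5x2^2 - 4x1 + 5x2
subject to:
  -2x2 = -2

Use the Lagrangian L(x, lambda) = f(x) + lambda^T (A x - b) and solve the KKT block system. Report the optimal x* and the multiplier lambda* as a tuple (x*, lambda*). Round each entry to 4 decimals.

Form the Lagrangian:
  L(x, lambda) = (1/2) x^T Q x + c^T x + lambda^T (A x - b)
Stationarity (grad_x L = 0): Q x + c + A^T lambda = 0.
Primal feasibility: A x = b.

This gives the KKT block system:
  [ Q   A^T ] [ x     ]   [-c ]
  [ A    0  ] [ lambda ] = [ b ]

Solving the linear system:
  x*      = (-0.25, 1)
  lambda* = (7.25)
  f(x*)   = 10.25

x* = (-0.25, 1), lambda* = (7.25)


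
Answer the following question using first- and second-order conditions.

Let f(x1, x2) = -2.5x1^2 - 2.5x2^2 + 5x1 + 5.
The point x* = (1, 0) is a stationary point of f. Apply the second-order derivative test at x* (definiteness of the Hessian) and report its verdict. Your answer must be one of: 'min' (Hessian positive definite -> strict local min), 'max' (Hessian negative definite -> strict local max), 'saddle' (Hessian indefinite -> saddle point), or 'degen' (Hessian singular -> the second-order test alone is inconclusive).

Compute the Hessian H = grad^2 f:
  H = [[-5, 0], [0, -5]]
Verify stationarity: grad f(x*) = H x* + g = (0, 0).
Eigenvalues of H: -5, -5.
Both eigenvalues < 0, so H is negative definite -> x* is a strict local max.

max


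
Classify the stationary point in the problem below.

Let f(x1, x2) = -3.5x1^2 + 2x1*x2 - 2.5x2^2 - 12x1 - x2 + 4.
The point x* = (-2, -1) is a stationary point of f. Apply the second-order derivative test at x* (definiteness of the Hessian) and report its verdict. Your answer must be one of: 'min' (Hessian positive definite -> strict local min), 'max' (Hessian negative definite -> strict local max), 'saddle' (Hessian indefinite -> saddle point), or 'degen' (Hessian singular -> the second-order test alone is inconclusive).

Compute the Hessian H = grad^2 f:
  H = [[-7, 2], [2, -5]]
Verify stationarity: grad f(x*) = H x* + g = (0, 0).
Eigenvalues of H: -8.2361, -3.7639.
Both eigenvalues < 0, so H is negative definite -> x* is a strict local max.

max


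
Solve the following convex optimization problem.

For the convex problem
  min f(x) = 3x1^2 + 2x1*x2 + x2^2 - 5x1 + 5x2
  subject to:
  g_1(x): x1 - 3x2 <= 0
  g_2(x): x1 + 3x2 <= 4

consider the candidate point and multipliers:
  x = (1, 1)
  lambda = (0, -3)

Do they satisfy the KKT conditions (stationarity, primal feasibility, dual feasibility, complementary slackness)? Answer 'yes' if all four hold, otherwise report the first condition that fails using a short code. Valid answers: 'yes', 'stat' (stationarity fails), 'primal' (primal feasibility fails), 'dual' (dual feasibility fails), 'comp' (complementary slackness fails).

Gradient of f: grad f(x) = Q x + c = (3, 9)
Constraint values g_i(x) = a_i^T x - b_i:
  g_1((1, 1)) = -2
  g_2((1, 1)) = 0
Stationarity residual: grad f(x) + sum_i lambda_i a_i = (0, 0)
  -> stationarity OK
Primal feasibility (all g_i <= 0): OK
Dual feasibility (all lambda_i >= 0): FAILS
Complementary slackness (lambda_i * g_i(x) = 0 for all i): OK

Verdict: the first failing condition is dual_feasibility -> dual.

dual


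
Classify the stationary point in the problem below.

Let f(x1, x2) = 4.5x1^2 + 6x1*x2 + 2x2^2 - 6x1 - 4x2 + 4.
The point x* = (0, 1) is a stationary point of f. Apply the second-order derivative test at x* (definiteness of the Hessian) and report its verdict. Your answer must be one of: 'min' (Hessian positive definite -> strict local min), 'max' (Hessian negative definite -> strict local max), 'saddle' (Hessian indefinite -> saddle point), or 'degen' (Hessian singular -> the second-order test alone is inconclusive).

Compute the Hessian H = grad^2 f:
  H = [[9, 6], [6, 4]]
Verify stationarity: grad f(x*) = H x* + g = (0, 0).
Eigenvalues of H: 0, 13.
H has a zero eigenvalue (singular; positive semidefinite but not definite), so H is neither positive definite, negative definite, nor indefinite. The second-order test alone is inconclusive -> degen.
(Indeed, f is constant along the null direction of H through x*, so x* is not a strict local extremum.)

degen


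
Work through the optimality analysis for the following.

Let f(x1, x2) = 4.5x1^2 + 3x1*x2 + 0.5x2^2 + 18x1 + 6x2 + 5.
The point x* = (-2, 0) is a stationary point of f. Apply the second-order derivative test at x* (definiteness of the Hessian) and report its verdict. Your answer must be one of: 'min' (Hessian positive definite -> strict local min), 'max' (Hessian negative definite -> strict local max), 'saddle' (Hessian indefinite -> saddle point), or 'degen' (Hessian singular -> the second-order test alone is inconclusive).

Compute the Hessian H = grad^2 f:
  H = [[9, 3], [3, 1]]
Verify stationarity: grad f(x*) = H x* + g = (0, 0).
Eigenvalues of H: 0, 10.
H has a zero eigenvalue (singular; positive semidefinite but not definite), so H is neither positive definite, negative definite, nor indefinite. The second-order test alone is inconclusive -> degen.
(Indeed, f is constant along the null direction of H through x*, so x* is not a strict local extremum.)

degen


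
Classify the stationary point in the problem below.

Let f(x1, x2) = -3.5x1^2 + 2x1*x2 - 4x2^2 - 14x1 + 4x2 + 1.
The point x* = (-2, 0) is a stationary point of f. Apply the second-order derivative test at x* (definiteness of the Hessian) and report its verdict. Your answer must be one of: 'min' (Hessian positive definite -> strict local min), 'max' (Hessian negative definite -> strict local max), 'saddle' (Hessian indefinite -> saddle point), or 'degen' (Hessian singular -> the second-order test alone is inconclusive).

Compute the Hessian H = grad^2 f:
  H = [[-7, 2], [2, -8]]
Verify stationarity: grad f(x*) = H x* + g = (0, 0).
Eigenvalues of H: -9.5616, -5.4384.
Both eigenvalues < 0, so H is negative definite -> x* is a strict local max.

max


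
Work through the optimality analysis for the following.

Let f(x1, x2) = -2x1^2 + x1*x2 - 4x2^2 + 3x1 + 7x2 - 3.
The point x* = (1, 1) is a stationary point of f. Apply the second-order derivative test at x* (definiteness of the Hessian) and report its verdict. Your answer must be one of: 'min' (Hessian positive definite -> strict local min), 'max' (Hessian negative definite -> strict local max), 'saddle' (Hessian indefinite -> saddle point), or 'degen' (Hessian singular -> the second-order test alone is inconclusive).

Compute the Hessian H = grad^2 f:
  H = [[-4, 1], [1, -8]]
Verify stationarity: grad f(x*) = H x* + g = (0, 0).
Eigenvalues of H: -8.2361, -3.7639.
Both eigenvalues < 0, so H is negative definite -> x* is a strict local max.

max


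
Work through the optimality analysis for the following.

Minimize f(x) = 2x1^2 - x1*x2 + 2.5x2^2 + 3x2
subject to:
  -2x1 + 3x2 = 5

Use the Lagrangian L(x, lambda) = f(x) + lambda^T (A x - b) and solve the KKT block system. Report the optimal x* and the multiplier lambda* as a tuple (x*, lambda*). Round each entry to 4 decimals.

Form the Lagrangian:
  L(x, lambda) = (1/2) x^T Q x + c^T x + lambda^T (A x - b)
Stationarity (grad_x L = 0): Q x + c + A^T lambda = 0.
Primal feasibility: A x = b.

This gives the KKT block system:
  [ Q   A^T ] [ x     ]   [-c ]
  [ A    0  ] [ lambda ] = [ b ]

Solving the linear system:
  x*      = (-1.2045, 0.8636)
  lambda* = (-2.8409)
  f(x*)   = 8.3977

x* = (-1.2045, 0.8636), lambda* = (-2.8409)


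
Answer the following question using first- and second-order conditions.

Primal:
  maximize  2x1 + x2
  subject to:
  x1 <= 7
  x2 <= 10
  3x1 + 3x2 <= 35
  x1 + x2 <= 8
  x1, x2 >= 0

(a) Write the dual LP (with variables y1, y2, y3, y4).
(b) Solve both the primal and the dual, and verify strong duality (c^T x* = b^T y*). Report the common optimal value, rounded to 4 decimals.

The standard primal-dual pair for 'max c^T x s.t. A x <= b, x >= 0' is:
  Dual:  min b^T y  s.t.  A^T y >= c,  y >= 0.

So the dual LP is:
  minimize  7y1 + 10y2 + 35y3 + 8y4
  subject to:
    y1 + 3y3 + y4 >= 2
    y2 + 3y3 + y4 >= 1
    y1, y2, y3, y4 >= 0

Solving the primal: x* = (7, 1).
  primal value c^T x* = 15.
Solving the dual: y* = (1, 0, 0, 1).
  dual value b^T y* = 15.
Strong duality: c^T x* = b^T y*. Confirmed.

15


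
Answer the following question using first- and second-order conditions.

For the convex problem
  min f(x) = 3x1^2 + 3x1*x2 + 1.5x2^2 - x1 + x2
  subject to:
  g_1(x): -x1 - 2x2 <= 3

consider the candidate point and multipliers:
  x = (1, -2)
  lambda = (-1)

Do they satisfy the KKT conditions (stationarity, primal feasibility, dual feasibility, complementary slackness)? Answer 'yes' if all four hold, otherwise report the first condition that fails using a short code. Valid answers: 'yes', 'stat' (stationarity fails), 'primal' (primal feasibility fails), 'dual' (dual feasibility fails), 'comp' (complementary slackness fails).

Gradient of f: grad f(x) = Q x + c = (-1, -2)
Constraint values g_i(x) = a_i^T x - b_i:
  g_1((1, -2)) = 0
Stationarity residual: grad f(x) + sum_i lambda_i a_i = (0, 0)
  -> stationarity OK
Primal feasibility (all g_i <= 0): OK
Dual feasibility (all lambda_i >= 0): FAILS
Complementary slackness (lambda_i * g_i(x) = 0 for all i): OK

Verdict: the first failing condition is dual_feasibility -> dual.

dual


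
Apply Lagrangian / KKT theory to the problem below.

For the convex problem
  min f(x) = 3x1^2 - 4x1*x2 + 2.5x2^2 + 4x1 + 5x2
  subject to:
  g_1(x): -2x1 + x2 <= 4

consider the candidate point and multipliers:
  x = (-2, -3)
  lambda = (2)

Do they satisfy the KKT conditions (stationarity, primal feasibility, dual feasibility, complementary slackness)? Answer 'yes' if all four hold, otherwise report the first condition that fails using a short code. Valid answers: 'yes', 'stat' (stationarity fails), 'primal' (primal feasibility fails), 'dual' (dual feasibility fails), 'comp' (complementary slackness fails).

Gradient of f: grad f(x) = Q x + c = (4, -2)
Constraint values g_i(x) = a_i^T x - b_i:
  g_1((-2, -3)) = -3
Stationarity residual: grad f(x) + sum_i lambda_i a_i = (0, 0)
  -> stationarity OK
Primal feasibility (all g_i <= 0): OK
Dual feasibility (all lambda_i >= 0): OK
Complementary slackness (lambda_i * g_i(x) = 0 for all i): FAILS

Verdict: the first failing condition is complementary_slackness -> comp.

comp


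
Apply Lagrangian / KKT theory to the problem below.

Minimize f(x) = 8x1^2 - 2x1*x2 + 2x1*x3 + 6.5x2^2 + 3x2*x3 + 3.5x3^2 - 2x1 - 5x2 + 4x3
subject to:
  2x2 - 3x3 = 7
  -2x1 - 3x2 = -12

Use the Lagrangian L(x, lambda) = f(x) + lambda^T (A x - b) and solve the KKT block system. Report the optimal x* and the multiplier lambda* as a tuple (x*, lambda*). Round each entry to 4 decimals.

Form the Lagrangian:
  L(x, lambda) = (1/2) x^T Q x + c^T x + lambda^T (A x - b)
Stationarity (grad_x L = 0): Q x + c + A^T lambda = 0.
Primal feasibility: A x = b.

This gives the KKT block system:
  [ Q   A^T ] [ x     ]   [-c ]
  [ A    0  ] [ lambda ] = [ b ]

Solving the linear system:
  x*      = (1.9159, 2.7228, -0.5182)
  lambda* = (4.1243, 11.086)
  f(x*)   = 42.3222

x* = (1.9159, 2.7228, -0.5182), lambda* = (4.1243, 11.086)


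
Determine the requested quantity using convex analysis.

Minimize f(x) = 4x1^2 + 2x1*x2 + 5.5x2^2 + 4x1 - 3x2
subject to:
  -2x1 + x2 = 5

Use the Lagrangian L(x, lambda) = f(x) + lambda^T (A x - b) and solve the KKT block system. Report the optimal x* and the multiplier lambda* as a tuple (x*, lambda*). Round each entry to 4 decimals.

Form the Lagrangian:
  L(x, lambda) = (1/2) x^T Q x + c^T x + lambda^T (A x - b)
Stationarity (grad_x L = 0): Q x + c + A^T lambda = 0.
Primal feasibility: A x = b.

This gives the KKT block system:
  [ Q   A^T ] [ x     ]   [-c ]
  [ A    0  ] [ lambda ] = [ b ]

Solving the linear system:
  x*      = (-1.9667, 1.0667)
  lambda* = (-4.8)
  f(x*)   = 6.4667

x* = (-1.9667, 1.0667), lambda* = (-4.8)


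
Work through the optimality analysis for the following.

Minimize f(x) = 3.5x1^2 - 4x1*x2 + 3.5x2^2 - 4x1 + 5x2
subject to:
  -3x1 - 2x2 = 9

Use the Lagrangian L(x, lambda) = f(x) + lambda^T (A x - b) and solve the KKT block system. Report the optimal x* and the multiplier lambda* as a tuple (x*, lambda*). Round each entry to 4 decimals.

Form the Lagrangian:
  L(x, lambda) = (1/2) x^T Q x + c^T x + lambda^T (A x - b)
Stationarity (grad_x L = 0): Q x + c + A^T lambda = 0.
Primal feasibility: A x = b.

This gives the KKT block system:
  [ Q   A^T ] [ x     ]   [-c ]
  [ A    0  ] [ lambda ] = [ b ]

Solving the linear system:
  x*      = (-1.5468, -2.1799)
  lambda* = (-2.036)
  f(x*)   = 6.8058

x* = (-1.5468, -2.1799), lambda* = (-2.036)
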